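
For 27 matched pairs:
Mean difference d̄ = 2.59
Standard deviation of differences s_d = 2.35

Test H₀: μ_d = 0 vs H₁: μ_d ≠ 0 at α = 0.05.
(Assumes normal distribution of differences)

Answer: t = 5.7263, reject H₀

Derivation:
df = n - 1 = 26
SE = s_d/√n = 2.35/√27 = 0.4523
t = d̄/SE = 2.59/0.4523 = 5.7263
Critical value: t_{0.025,26} = ±2.056
p-value < 0.0001
Decision: reject H₀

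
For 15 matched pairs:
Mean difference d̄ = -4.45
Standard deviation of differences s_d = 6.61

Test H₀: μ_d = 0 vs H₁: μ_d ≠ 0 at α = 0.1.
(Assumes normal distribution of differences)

df = n - 1 = 14
SE = s_d/√n = 6.61/√15 = 1.7067
t = d̄/SE = -4.45/1.7067 = -2.6074
Critical value: t_{0.05,14} = ±1.761
p-value ≈ 0.0207
Decision: reject H₀

Answer: t = -2.6074, reject H₀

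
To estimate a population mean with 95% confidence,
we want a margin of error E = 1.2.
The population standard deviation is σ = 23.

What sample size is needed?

z_0.025 = 1.960
n = (z×σ/E)² = (1.960×23/1.2)²
n = 1411.2544
Round up: n = 1412

Answer: n = 1412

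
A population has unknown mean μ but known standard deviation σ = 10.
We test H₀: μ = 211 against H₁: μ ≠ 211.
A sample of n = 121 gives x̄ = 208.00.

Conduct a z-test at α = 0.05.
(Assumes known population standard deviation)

Answer: z = -3.3000, reject H₀

Derivation:
Standard error: SE = σ/√n = 10/√121 = 0.9091
z-statistic: z = (x̄ - μ₀)/SE = (208.00 - 211)/0.9091 = -3.3000
Critical value: ±1.960
p-value = 0.0010
Decision: reject H₀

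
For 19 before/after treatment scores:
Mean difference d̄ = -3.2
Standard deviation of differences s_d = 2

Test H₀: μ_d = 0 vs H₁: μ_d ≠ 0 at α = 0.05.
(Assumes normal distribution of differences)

df = n - 1 = 18
SE = s_d/√n = 2/√19 = 0.4588
t = d̄/SE = -3.2/0.4588 = -6.9747
Critical value: t_{0.025,18} = ±2.101
p-value < 0.0001
Decision: reject H₀

Answer: t = -6.9747, reject H₀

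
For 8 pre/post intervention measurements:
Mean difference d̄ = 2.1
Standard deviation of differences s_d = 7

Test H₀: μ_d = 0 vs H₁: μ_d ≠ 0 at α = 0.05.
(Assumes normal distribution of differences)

Answer: t = 0.8485, fail to reject H₀

Derivation:
df = n - 1 = 7
SE = s_d/√n = 7/√8 = 2.4749
t = d̄/SE = 2.1/2.4749 = 0.8485
Critical value: t_{0.025,7} = ±2.365
p-value ≈ 0.4242
Decision: fail to reject H₀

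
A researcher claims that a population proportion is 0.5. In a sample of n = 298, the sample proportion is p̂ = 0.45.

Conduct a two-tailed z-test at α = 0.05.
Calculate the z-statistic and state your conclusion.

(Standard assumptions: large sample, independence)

Answer: z = -1.7263, fail to reject H₀

Derivation:
H₀: p = 0.5, H₁: p ≠ 0.5
Standard error: SE = √(p₀(1-p₀)/n) = √(0.5×0.5/298) = 0.028964
z-statistic: z = (p̂ - p₀)/SE = (0.45 - 0.5)/0.028964 = -1.7263
Critical value: z_0.025 = ±1.960
p-value = 0.0843
Decision: fail to reject H₀ at α = 0.05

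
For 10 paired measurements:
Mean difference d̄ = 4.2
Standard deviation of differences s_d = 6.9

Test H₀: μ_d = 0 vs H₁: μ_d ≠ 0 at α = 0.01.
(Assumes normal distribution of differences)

df = n - 1 = 9
SE = s_d/√n = 6.9/√10 = 2.1820
t = d̄/SE = 4.2/2.1820 = 1.9248
Critical value: t_{0.005,9} = ±3.250
p-value ≈ 0.0864
Decision: fail to reject H₀

Answer: t = 1.9248, fail to reject H₀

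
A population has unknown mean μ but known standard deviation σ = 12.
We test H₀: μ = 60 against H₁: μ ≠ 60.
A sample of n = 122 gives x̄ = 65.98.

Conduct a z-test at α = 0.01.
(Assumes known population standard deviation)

Standard error: SE = σ/√n = 12/√122 = 1.0864
z-statistic: z = (x̄ - μ₀)/SE = (65.98 - 60)/1.0864 = 5.5044
Critical value: ±2.576
p-value < 0.0001
Decision: reject H₀

Answer: z = 5.5044, reject H₀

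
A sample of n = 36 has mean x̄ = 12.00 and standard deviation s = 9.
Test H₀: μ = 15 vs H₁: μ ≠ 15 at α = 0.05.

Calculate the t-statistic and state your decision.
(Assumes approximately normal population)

df = n - 1 = 35
SE = s/√n = 9/√36 = 1.5000
t = (x̄ - μ₀)/SE = (12.00 - 15)/1.5000 = -2.0000
Critical value: t_{0.025,35} = ±2.030
p-value ≈ 0.0533
Decision: fail to reject H₀

Answer: t = -2.0000, fail to reject H₀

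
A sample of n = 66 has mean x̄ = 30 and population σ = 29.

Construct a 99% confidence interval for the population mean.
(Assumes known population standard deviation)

Confidence level: 99%, α = 0.01
z_0.005 = 2.576
SE = σ/√n = 29/√66 = 3.5697
Margin of error = 2.576 × 3.5697 = 9.1955
CI: x̄ ± margin = 30 ± 9.1955
CI: (20.8045, 39.1955)

Answer: (20.8045, 39.1955)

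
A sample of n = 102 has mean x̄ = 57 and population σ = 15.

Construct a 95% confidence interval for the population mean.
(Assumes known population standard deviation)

Answer: (54.0890, 59.9110)

Derivation:
Confidence level: 95%, α = 0.05
z_0.025 = 1.960
SE = σ/√n = 15/√102 = 1.4852
Margin of error = 1.960 × 1.4852 = 2.9110
CI: x̄ ± margin = 57 ± 2.9110
CI: (54.0890, 59.9110)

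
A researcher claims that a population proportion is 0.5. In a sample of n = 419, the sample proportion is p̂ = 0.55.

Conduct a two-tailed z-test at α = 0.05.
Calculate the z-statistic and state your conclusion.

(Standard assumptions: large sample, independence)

H₀: p = 0.5, H₁: p ≠ 0.5
Standard error: SE = √(p₀(1-p₀)/n) = √(0.5×0.5/419) = 0.024427
z-statistic: z = (p̂ - p₀)/SE = (0.55 - 0.5)/0.024427 = 2.0469
Critical value: z_0.025 = ±1.960
p-value = 0.0407
Decision: reject H₀ at α = 0.05

Answer: z = 2.0469, reject H₀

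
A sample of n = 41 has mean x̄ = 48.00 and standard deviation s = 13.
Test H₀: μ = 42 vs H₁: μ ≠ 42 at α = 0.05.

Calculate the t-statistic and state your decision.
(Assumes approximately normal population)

Answer: t = 2.9552, reject H₀

Derivation:
df = n - 1 = 40
SE = s/√n = 13/√41 = 2.0303
t = (x̄ - μ₀)/SE = (48.00 - 42)/2.0303 = 2.9552
Critical value: t_{0.025,40} = ±2.021
p-value ≈ 0.0052
Decision: reject H₀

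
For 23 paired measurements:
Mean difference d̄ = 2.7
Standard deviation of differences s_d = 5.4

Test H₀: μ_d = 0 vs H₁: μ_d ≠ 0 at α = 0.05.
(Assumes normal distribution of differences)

df = n - 1 = 22
SE = s_d/√n = 5.4/√23 = 1.1260
t = d̄/SE = 2.7/1.1260 = 2.3979
Critical value: t_{0.025,22} = ±2.074
p-value ≈ 0.0254
Decision: reject H₀

Answer: t = 2.3979, reject H₀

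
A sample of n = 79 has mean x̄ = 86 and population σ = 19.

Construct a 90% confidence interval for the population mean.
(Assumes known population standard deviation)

Answer: (82.4835, 89.5165)

Derivation:
Confidence level: 90%, α = 0.1
z_0.05 = 1.645
SE = σ/√n = 19/√79 = 2.1377
Margin of error = 1.645 × 2.1377 = 3.5165
CI: x̄ ± margin = 86 ± 3.5165
CI: (82.4835, 89.5165)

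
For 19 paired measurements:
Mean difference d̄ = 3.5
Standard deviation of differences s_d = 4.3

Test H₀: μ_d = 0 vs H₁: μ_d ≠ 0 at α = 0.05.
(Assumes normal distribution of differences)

Answer: t = 3.5479, reject H₀

Derivation:
df = n - 1 = 18
SE = s_d/√n = 4.3/√19 = 0.9865
t = d̄/SE = 3.5/0.9865 = 3.5479
Critical value: t_{0.025,18} = ±2.101
p-value ≈ 0.0023
Decision: reject H₀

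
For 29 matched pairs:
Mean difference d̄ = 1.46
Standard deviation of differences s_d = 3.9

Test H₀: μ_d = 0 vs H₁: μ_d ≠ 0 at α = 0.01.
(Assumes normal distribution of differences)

Answer: t = 2.0160, fail to reject H₀

Derivation:
df = n - 1 = 28
SE = s_d/√n = 3.9/√29 = 0.7242
t = d̄/SE = 1.46/0.7242 = 2.0160
Critical value: t_{0.005,28} = ±2.763
p-value ≈ 0.0535
Decision: fail to reject H₀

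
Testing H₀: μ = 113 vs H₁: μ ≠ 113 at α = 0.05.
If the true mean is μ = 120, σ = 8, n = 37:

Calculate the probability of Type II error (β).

Answer: β ≈ 0.0004

Derivation:
SE = σ/√n = 8/√37 = 1.3152
Critical values: μ₀ ± z_0.025×SE = 113 ± 1.960×1.3152
Acceptance region: (110.4222, 115.5778)
Under H₁ (μ = 120): z_high = (115.5778 - 120)/1.3152 = -3.3624, z_low = (110.4222 - 120)/1.3152 = -7.2824
β = P(not reject | H₁) = Φ(-3.3624) - Φ(-7.2824) ≈ 0.0004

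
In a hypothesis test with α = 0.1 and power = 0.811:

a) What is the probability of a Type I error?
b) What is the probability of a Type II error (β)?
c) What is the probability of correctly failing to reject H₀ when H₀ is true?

Answer: a) 0.1, b) 0.189, c) 0.9

Derivation:
a) Type I error probability = α = 0.1
b) Power = P(reject H₀ | H₁ true) = 1 - β = 0.811, so Type II error probability = β = 1 - Power = 0.189
c) P(fail to reject H₀ | H₀ true) = 1 - α = 0.9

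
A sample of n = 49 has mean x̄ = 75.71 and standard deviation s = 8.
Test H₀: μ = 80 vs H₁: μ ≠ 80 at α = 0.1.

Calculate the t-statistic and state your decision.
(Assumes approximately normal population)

df = n - 1 = 48
SE = s/√n = 8/√49 = 1.1429
t = (x̄ - μ₀)/SE = (75.71 - 80)/1.1429 = -3.7536
Critical value: t_{0.05,48} = ±1.677
p-value ≈ 0.0005
Decision: reject H₀

Answer: t = -3.7536, reject H₀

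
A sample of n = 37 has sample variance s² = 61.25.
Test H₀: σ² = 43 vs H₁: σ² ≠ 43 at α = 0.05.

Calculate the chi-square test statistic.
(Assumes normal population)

Answer: χ² = 51.2791, fail to reject H₀

Derivation:
df = n - 1 = 36
χ² = (n-1)s²/σ₀² = 36×61.25/43 = 51.2791
Critical values: χ²_{0.975,36} = 21.336, χ²_{0.025,36} = 54.437
Rejection region: χ² < 21.336 or χ² > 54.437
Decision: fail to reject H₀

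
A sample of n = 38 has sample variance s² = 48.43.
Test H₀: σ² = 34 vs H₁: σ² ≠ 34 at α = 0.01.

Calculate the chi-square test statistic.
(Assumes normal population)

df = n - 1 = 37
χ² = (n-1)s²/σ₀² = 37×48.43/34 = 52.7032
Critical values: χ²_{0.995,37} = 18.586, χ²_{0.005,37} = 62.883
Rejection region: χ² < 18.586 or χ² > 62.883
Decision: fail to reject H₀

Answer: χ² = 52.7032, fail to reject H₀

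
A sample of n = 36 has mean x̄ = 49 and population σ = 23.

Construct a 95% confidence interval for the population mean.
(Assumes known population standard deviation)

Confidence level: 95%, α = 0.05
z_0.025 = 1.960
SE = σ/√n = 23/√36 = 3.8333
Margin of error = 1.960 × 3.8333 = 7.5133
CI: x̄ ± margin = 49 ± 7.5133
CI: (41.4867, 56.5133)

Answer: (41.4867, 56.5133)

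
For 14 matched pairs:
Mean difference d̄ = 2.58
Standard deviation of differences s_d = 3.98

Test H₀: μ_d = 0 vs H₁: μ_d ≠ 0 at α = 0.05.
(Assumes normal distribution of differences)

Answer: t = 2.4255, reject H₀

Derivation:
df = n - 1 = 13
SE = s_d/√n = 3.98/√14 = 1.0637
t = d̄/SE = 2.58/1.0637 = 2.4255
Critical value: t_{0.025,13} = ±2.160
p-value ≈ 0.0306
Decision: reject H₀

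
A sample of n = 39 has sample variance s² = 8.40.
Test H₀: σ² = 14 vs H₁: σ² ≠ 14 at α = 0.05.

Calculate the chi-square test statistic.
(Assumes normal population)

Answer: χ² = 22.8000, reject H₀

Derivation:
df = n - 1 = 38
χ² = (n-1)s²/σ₀² = 38×8.40/14 = 22.8000
Critical values: χ²_{0.975,38} = 22.878, χ²_{0.025,38} = 56.896
Rejection region: χ² < 22.878 or χ² > 56.896
Decision: reject H₀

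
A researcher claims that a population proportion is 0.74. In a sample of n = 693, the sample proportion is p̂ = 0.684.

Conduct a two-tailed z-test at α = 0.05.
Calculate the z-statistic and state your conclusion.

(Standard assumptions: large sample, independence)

Answer: z = -3.3609, reject H₀

Derivation:
H₀: p = 0.74, H₁: p ≠ 0.74
Standard error: SE = √(p₀(1-p₀)/n) = √(0.74×0.26/693) = 0.016662
z-statistic: z = (p̂ - p₀)/SE = (0.684 - 0.74)/0.016662 = -3.3609
Critical value: z_0.025 = ±1.960
p-value = 0.0008
Decision: reject H₀ at α = 0.05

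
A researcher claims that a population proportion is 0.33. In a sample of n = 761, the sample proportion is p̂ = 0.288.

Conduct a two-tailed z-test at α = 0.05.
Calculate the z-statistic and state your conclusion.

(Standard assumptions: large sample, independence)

Answer: z = -2.4641, reject H₀

Derivation:
H₀: p = 0.33, H₁: p ≠ 0.33
Standard error: SE = √(p₀(1-p₀)/n) = √(0.33×0.67/761) = 0.017045
z-statistic: z = (p̂ - p₀)/SE = (0.288 - 0.33)/0.017045 = -2.4641
Critical value: z_0.025 = ±1.960
p-value = 0.0137
Decision: reject H₀ at α = 0.05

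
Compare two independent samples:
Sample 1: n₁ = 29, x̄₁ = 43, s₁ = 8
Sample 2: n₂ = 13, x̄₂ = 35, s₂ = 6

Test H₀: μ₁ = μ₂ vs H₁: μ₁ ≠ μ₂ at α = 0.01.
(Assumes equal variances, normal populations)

Pooled variance: s²_p = [28×8² + 12×6²]/(40) = 55.6000
s_p = 7.4565
SE = s_p×√(1/n₁ + 1/n₂) = 7.4565×√(1/29 + 1/13) = 2.4888
t = (x̄₁ - x̄₂)/SE = (43 - 35)/2.4888 = 3.2144
df = 40, t-critical = ±2.704
Decision: reject H₀

Answer: t = 3.2144, reject H₀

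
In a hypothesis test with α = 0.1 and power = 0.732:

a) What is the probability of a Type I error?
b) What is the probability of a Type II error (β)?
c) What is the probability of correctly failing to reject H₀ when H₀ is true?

a) Type I error probability = α = 0.1
b) Power = P(reject H₀ | H₁ true) = 1 - β = 0.732, so Type II error probability = β = 1 - Power = 0.268
c) P(fail to reject H₀ | H₀ true) = 1 - α = 0.9

Answer: a) 0.1, b) 0.268, c) 0.9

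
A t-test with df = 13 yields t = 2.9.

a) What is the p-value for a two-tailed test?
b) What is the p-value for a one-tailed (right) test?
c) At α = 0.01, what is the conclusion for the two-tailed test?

Answer: a) 0.0124, b) 0.0062, c) fail to reject H₀

Derivation:
Using t-distribution with df = 13:
a) Two-tailed: p = 2×P(T > 2.9) = 0.0124
b) One-tailed: p = P(T > 2.9) = 0.0062
c) 0.0124 ≥ 0.01, fail to reject H₀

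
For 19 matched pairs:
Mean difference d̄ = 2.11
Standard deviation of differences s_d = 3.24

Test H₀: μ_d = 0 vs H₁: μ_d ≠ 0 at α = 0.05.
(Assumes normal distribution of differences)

Answer: t = 2.8387, reject H₀

Derivation:
df = n - 1 = 18
SE = s_d/√n = 3.24/√19 = 0.7433
t = d̄/SE = 2.11/0.7433 = 2.8387
Critical value: t_{0.025,18} = ±2.101
p-value ≈ 0.0109
Decision: reject H₀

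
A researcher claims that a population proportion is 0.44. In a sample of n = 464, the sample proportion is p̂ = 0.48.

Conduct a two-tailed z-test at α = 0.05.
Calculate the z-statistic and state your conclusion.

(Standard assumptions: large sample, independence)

H₀: p = 0.44, H₁: p ≠ 0.44
Standard error: SE = √(p₀(1-p₀)/n) = √(0.44×0.56/464) = 0.023044
z-statistic: z = (p̂ - p₀)/SE = (0.48 - 0.44)/0.023044 = 1.7358
Critical value: z_0.025 = ±1.960
p-value = 0.0826
Decision: fail to reject H₀ at α = 0.05

Answer: z = 1.7358, fail to reject H₀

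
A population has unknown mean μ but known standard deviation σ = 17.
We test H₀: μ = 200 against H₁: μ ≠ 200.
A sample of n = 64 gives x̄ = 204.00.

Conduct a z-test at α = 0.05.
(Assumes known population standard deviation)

Standard error: SE = σ/√n = 17/√64 = 2.1250
z-statistic: z = (x̄ - μ₀)/SE = (204.00 - 200)/2.1250 = 1.8824
Critical value: ±1.960
p-value = 0.0598
Decision: fail to reject H₀

Answer: z = 1.8824, fail to reject H₀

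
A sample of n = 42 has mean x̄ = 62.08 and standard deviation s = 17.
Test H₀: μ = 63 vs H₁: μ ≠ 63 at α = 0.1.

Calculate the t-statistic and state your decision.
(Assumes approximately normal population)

Answer: t = -0.3507, fail to reject H₀

Derivation:
df = n - 1 = 41
SE = s/√n = 17/√42 = 2.6232
t = (x̄ - μ₀)/SE = (62.08 - 63)/2.6232 = -0.3507
Critical value: t_{0.05,41} = ±1.683
p-value ≈ 0.7276
Decision: fail to reject H₀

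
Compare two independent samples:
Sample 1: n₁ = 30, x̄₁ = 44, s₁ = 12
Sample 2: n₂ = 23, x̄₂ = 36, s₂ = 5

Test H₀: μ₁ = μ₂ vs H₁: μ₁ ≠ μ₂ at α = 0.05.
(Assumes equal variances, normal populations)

Pooled variance: s²_p = [29×12² + 22×5²]/(51) = 92.6667
s_p = 9.6264
SE = s_p×√(1/n₁ + 1/n₂) = 9.6264×√(1/30 + 1/23) = 2.6679
t = (x̄₁ - x̄₂)/SE = (44 - 36)/2.6679 = 2.9986
df = 51, t-critical = ±2.008
Decision: reject H₀

Answer: t = 2.9986, reject H₀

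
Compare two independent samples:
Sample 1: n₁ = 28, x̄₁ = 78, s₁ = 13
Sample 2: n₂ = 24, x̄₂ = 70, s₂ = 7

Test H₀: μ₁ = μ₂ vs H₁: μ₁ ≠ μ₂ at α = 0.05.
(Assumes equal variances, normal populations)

Pooled variance: s²_p = [27×13² + 23×7²]/(50) = 113.8000
s_p = 10.6677
SE = s_p×√(1/n₁ + 1/n₂) = 10.6677×√(1/28 + 1/24) = 2.9675
t = (x̄₁ - x̄₂)/SE = (78 - 70)/2.9675 = 2.6959
df = 50, t-critical = ±2.009
Decision: reject H₀

Answer: t = 2.6959, reject H₀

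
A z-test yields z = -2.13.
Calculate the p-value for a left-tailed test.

For z = -2.13:
p = P(Z < -2.13) = Φ(-2.13) = 0.0166

Answer: p-value ≈ 0.0166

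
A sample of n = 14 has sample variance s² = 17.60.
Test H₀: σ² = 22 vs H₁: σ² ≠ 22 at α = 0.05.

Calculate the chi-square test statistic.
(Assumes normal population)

Answer: χ² = 10.4000, fail to reject H₀

Derivation:
df = n - 1 = 13
χ² = (n-1)s²/σ₀² = 13×17.60/22 = 10.4000
Critical values: χ²_{0.975,13} = 5.009, χ²_{0.025,13} = 24.736
Rejection region: χ² < 5.009 or χ² > 24.736
Decision: fail to reject H₀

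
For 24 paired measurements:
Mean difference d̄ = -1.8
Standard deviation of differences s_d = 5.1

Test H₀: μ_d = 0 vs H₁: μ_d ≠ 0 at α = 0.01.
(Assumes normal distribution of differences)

df = n - 1 = 23
SE = s_d/√n = 5.1/√24 = 1.0410
t = d̄/SE = -1.8/1.0410 = -1.7291
Critical value: t_{0.005,23} = ±2.807
p-value ≈ 0.0972
Decision: fail to reject H₀

Answer: t = -1.7291, fail to reject H₀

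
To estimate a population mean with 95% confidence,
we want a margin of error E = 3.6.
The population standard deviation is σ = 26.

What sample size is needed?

Answer: n = 201

Derivation:
z_0.025 = 1.960
n = (z×σ/E)² = (1.960×26/3.6)²
n = 200.3798
Round up: n = 201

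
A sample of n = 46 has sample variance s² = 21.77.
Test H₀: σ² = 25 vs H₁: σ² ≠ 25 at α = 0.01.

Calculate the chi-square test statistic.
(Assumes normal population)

Answer: χ² = 39.1860, fail to reject H₀

Derivation:
df = n - 1 = 45
χ² = (n-1)s²/σ₀² = 45×21.77/25 = 39.1860
Critical values: χ²_{0.995,45} = 24.311, χ²_{0.005,45} = 73.166
Rejection region: χ² < 24.311 or χ² > 73.166
Decision: fail to reject H₀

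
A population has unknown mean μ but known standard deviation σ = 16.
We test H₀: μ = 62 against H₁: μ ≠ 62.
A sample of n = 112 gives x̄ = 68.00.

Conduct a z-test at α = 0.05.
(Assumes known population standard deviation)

Standard error: SE = σ/√n = 16/√112 = 1.5119
z-statistic: z = (x̄ - μ₀)/SE = (68.00 - 62)/1.5119 = 3.9685
Critical value: ±1.960
p-value = 0.0001
Decision: reject H₀

Answer: z = 3.9685, reject H₀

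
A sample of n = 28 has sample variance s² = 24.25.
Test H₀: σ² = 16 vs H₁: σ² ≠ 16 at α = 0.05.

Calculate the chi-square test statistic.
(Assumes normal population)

Answer: χ² = 40.9219, fail to reject H₀

Derivation:
df = n - 1 = 27
χ² = (n-1)s²/σ₀² = 27×24.25/16 = 40.9219
Critical values: χ²_{0.975,27} = 14.573, χ²_{0.025,27} = 43.195
Rejection region: χ² < 14.573 or χ² > 43.195
Decision: fail to reject H₀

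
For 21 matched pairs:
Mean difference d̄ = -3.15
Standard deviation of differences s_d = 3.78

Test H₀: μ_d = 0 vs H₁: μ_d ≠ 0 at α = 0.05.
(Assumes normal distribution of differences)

df = n - 1 = 20
SE = s_d/√n = 3.78/√21 = 0.8249
t = d̄/SE = -3.15/0.8249 = -3.8186
Critical value: t_{0.025,20} = ±2.086
p-value ≈ 0.0011
Decision: reject H₀

Answer: t = -3.8186, reject H₀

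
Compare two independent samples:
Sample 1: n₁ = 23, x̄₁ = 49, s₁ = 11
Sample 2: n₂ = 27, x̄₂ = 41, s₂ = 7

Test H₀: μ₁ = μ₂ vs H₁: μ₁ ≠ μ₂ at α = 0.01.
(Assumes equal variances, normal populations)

Pooled variance: s²_p = [22×11² + 26×7²]/(48) = 82.0000
s_p = 9.0554
SE = s_p×√(1/n₁ + 1/n₂) = 9.0554×√(1/23 + 1/27) = 2.5695
t = (x̄₁ - x̄₂)/SE = (49 - 41)/2.5695 = 3.1134
df = 48, t-critical = ±2.682
Decision: reject H₀

Answer: t = 3.1134, reject H₀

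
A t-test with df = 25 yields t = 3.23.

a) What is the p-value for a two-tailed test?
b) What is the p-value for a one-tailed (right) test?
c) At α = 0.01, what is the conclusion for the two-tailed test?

Using t-distribution with df = 25:
a) Two-tailed: p = 2×P(T > 3.23) = 0.0035
b) One-tailed: p = P(T > 3.23) = 0.0017
c) 0.0035 < 0.01, reject H₀

Answer: a) 0.0035, b) 0.0017, c) reject H₀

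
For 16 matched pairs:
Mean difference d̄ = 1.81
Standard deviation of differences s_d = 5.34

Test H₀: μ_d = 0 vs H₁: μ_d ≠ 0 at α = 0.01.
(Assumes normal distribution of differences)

df = n - 1 = 15
SE = s_d/√n = 5.34/√16 = 1.3350
t = d̄/SE = 1.81/1.3350 = 1.3558
Critical value: t_{0.005,15} = ±2.947
p-value ≈ 0.1952
Decision: fail to reject H₀

Answer: t = 1.3558, fail to reject H₀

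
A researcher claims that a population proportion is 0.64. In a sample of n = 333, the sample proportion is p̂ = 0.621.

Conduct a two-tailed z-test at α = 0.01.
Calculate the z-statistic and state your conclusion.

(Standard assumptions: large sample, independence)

H₀: p = 0.64, H₁: p ≠ 0.64
Standard error: SE = √(p₀(1-p₀)/n) = √(0.64×0.36/333) = 0.026304
z-statistic: z = (p̂ - p₀)/SE = (0.621 - 0.64)/0.026304 = -0.7223
Critical value: z_0.005 = ±2.576
p-value = 0.4701
Decision: fail to reject H₀ at α = 0.01

Answer: z = -0.7223, fail to reject H₀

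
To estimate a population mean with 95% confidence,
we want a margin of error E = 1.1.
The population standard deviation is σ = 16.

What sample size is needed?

Answer: n = 813

Derivation:
z_0.025 = 1.960
n = (z×σ/E)² = (1.960×16/1.1)²
n = 812.7683
Round up: n = 813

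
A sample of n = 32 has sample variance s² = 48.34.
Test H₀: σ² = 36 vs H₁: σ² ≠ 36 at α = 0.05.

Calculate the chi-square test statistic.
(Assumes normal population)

Answer: χ² = 41.6261, fail to reject H₀

Derivation:
df = n - 1 = 31
χ² = (n-1)s²/σ₀² = 31×48.34/36 = 41.6261
Critical values: χ²_{0.975,31} = 17.539, χ²_{0.025,31} = 48.232
Rejection region: χ² < 17.539 or χ² > 48.232
Decision: fail to reject H₀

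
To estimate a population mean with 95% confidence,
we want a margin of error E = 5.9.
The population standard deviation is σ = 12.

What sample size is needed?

z_0.025 = 1.960
n = (z×σ/E)² = (1.960×12/5.9)²
n = 15.8917
Round up: n = 16

Answer: n = 16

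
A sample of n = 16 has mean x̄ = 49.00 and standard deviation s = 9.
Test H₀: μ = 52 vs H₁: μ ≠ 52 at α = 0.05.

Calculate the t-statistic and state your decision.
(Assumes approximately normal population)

Answer: t = -1.3333, fail to reject H₀

Derivation:
df = n - 1 = 15
SE = s/√n = 9/√16 = 2.2500
t = (x̄ - μ₀)/SE = (49.00 - 52)/2.2500 = -1.3333
Critical value: t_{0.025,15} = ±2.131
p-value ≈ 0.2023
Decision: fail to reject H₀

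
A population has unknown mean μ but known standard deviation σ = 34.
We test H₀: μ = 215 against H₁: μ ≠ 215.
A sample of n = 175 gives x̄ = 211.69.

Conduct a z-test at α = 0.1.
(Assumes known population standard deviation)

Standard error: SE = σ/√n = 34/√175 = 2.5702
z-statistic: z = (x̄ - μ₀)/SE = (211.69 - 215)/2.5702 = -1.2878
Critical value: ±1.645
p-value = 0.1978
Decision: fail to reject H₀

Answer: z = -1.2878, fail to reject H₀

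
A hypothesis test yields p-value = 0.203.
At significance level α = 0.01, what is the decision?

Answer: fail to reject H₀

Derivation:
Compare p-value to α:
0.203 ≥ 0.01
Decision: fail to reject H₀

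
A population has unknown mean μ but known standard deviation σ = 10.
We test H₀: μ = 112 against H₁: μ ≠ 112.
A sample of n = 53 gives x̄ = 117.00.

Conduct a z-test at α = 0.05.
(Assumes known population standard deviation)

Answer: z = 3.6401, reject H₀

Derivation:
Standard error: SE = σ/√n = 10/√53 = 1.3736
z-statistic: z = (x̄ - μ₀)/SE = (117.00 - 112)/1.3736 = 3.6401
Critical value: ±1.960
p-value = 0.0003
Decision: reject H₀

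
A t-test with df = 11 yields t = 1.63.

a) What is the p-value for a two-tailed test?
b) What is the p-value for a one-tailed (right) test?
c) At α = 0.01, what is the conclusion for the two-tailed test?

Using t-distribution with df = 11:
a) Two-tailed: p = 2×P(T > 1.63) = 0.1314
b) One-tailed: p = P(T > 1.63) = 0.0657
c) 0.1314 ≥ 0.01, fail to reject H₀

Answer: a) 0.1314, b) 0.0657, c) fail to reject H₀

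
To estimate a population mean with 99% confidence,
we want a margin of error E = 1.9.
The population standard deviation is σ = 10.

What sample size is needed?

Answer: n = 184

Derivation:
z_0.005 = 2.576
n = (z×σ/E)² = (2.576×10/1.9)²
n = 183.8165
Round up: n = 184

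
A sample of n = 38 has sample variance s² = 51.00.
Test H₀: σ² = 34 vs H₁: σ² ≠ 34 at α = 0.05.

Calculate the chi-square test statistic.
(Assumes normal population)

df = n - 1 = 37
χ² = (n-1)s²/σ₀² = 37×51.00/34 = 55.5000
Critical values: χ²_{0.975,37} = 22.106, χ²_{0.025,37} = 55.668
Rejection region: χ² < 22.106 or χ² > 55.668
Decision: fail to reject H₀

Answer: χ² = 55.5000, fail to reject H₀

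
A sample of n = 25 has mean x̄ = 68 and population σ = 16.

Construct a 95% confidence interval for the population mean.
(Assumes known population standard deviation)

Confidence level: 95%, α = 0.05
z_0.025 = 1.960
SE = σ/√n = 16/√25 = 3.2000
Margin of error = 1.960 × 3.2000 = 6.2720
CI: x̄ ± margin = 68 ± 6.2720
CI: (61.7280, 74.2720)

Answer: (61.7280, 74.2720)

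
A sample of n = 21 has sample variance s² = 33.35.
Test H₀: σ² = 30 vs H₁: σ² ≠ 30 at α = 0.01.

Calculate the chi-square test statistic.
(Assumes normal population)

df = n - 1 = 20
χ² = (n-1)s²/σ₀² = 20×33.35/30 = 22.2333
Critical values: χ²_{0.995,20} = 7.434, χ²_{0.005,20} = 39.997
Rejection region: χ² < 7.434 or χ² > 39.997
Decision: fail to reject H₀

Answer: χ² = 22.2333, fail to reject H₀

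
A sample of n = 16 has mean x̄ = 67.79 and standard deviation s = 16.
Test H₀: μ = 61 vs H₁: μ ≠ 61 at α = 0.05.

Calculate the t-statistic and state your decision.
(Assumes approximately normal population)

Answer: t = 1.6975, fail to reject H₀

Derivation:
df = n - 1 = 15
SE = s/√n = 16/√16 = 4.0000
t = (x̄ - μ₀)/SE = (67.79 - 61)/4.0000 = 1.6975
Critical value: t_{0.025,15} = ±2.131
p-value ≈ 0.1102
Decision: fail to reject H₀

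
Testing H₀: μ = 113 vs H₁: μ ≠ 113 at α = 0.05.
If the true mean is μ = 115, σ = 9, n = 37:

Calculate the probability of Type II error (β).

SE = σ/√n = 9/√37 = 1.4796
Critical values: μ₀ ± z_0.025×SE = 113 ± 1.960×1.4796
Acceptance region: (110.1000, 115.9000)
Under H₁ (μ = 115): z_high = (115.9000 - 115)/1.4796 = 0.6083, z_low = (110.1000 - 115)/1.4796 = -3.3117
β = P(not reject | H₁) = Φ(0.6083) - Φ(-3.3117) ≈ 0.7280

Answer: β ≈ 0.7280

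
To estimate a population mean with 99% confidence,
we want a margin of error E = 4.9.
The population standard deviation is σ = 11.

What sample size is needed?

z_0.005 = 2.576
n = (z×σ/E)² = (2.576×11/4.9)²
n = 33.4414
Round up: n = 34

Answer: n = 34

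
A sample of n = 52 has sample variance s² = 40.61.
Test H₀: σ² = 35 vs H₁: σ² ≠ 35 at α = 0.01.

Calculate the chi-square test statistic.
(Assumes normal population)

Answer: χ² = 59.1746, fail to reject H₀

Derivation:
df = n - 1 = 51
χ² = (n-1)s²/σ₀² = 51×40.61/35 = 59.1746
Critical values: χ²_{0.995,51} = 28.735, χ²_{0.005,51} = 80.747
Rejection region: χ² < 28.735 or χ² > 80.747
Decision: fail to reject H₀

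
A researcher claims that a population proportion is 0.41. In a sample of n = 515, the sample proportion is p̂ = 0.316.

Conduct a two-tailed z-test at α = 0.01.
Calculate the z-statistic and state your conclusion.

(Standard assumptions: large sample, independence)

Answer: z = -4.3372, reject H₀

Derivation:
H₀: p = 0.41, H₁: p ≠ 0.41
Standard error: SE = √(p₀(1-p₀)/n) = √(0.41×0.59/515) = 0.021673
z-statistic: z = (p̂ - p₀)/SE = (0.316 - 0.41)/0.021673 = -4.3372
Critical value: z_0.005 = ±2.576
p-value < 0.0001
Decision: reject H₀ at α = 0.01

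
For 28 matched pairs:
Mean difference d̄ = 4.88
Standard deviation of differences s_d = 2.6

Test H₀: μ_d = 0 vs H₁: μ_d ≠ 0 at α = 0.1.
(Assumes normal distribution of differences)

Answer: t = 9.9308, reject H₀

Derivation:
df = n - 1 = 27
SE = s_d/√n = 2.6/√28 = 0.4914
t = d̄/SE = 4.88/0.4914 = 9.9308
Critical value: t_{0.05,27} = ±1.703
p-value < 0.0001
Decision: reject H₀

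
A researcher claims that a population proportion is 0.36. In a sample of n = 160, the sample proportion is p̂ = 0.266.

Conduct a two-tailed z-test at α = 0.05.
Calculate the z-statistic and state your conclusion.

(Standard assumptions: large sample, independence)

Answer: z = -2.4771, reject H₀

Derivation:
H₀: p = 0.36, H₁: p ≠ 0.36
Standard error: SE = √(p₀(1-p₀)/n) = √(0.36×0.64/160) = 0.037947
z-statistic: z = (p̂ - p₀)/SE = (0.266 - 0.36)/0.037947 = -2.4771
Critical value: z_0.025 = ±1.960
p-value = 0.0132
Decision: reject H₀ at α = 0.05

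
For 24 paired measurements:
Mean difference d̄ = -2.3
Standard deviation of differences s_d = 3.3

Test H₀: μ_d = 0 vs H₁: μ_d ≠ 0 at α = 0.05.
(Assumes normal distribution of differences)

df = n - 1 = 23
SE = s_d/√n = 3.3/√24 = 0.6736
t = d̄/SE = -2.3/0.6736 = -3.4145
Critical value: t_{0.025,23} = ±2.069
p-value ≈ 0.0024
Decision: reject H₀

Answer: t = -3.4145, reject H₀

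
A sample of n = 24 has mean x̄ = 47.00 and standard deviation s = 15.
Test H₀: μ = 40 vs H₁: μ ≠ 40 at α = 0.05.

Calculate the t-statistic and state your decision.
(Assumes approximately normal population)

Answer: t = 2.2862, reject H₀

Derivation:
df = n - 1 = 23
SE = s/√n = 15/√24 = 3.0619
t = (x̄ - μ₀)/SE = (47.00 - 40)/3.0619 = 2.2862
Critical value: t_{0.025,23} = ±2.069
p-value ≈ 0.0318
Decision: reject H₀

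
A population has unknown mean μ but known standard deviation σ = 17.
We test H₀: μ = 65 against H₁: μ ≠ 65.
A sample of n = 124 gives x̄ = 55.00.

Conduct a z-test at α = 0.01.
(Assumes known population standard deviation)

Standard error: SE = σ/√n = 17/√124 = 1.5266
z-statistic: z = (x̄ - μ₀)/SE = (55.00 - 65)/1.5266 = -6.5505
Critical value: ±2.576
p-value < 0.0001
Decision: reject H₀

Answer: z = -6.5505, reject H₀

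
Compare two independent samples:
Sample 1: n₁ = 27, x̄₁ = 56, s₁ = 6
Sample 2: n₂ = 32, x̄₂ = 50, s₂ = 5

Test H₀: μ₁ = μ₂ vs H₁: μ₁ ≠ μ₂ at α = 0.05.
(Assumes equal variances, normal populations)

Pooled variance: s²_p = [26×6² + 31×5²]/(57) = 30.0175
s_p = 5.4788
SE = s_p×√(1/n₁ + 1/n₂) = 5.4788×√(1/27 + 1/32) = 1.4317
t = (x̄₁ - x̄₂)/SE = (56 - 50)/1.4317 = 4.1908
df = 57, t-critical = ±2.002
Decision: reject H₀

Answer: t = 4.1908, reject H₀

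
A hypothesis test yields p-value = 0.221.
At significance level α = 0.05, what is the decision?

Compare p-value to α:
0.221 ≥ 0.05
Decision: fail to reject H₀

Answer: fail to reject H₀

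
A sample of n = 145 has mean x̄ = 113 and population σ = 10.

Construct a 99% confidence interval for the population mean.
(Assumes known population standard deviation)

Answer: (110.8606, 115.1394)

Derivation:
Confidence level: 99%, α = 0.01
z_0.005 = 2.576
SE = σ/√n = 10/√145 = 0.8305
Margin of error = 2.576 × 0.8305 = 2.1394
CI: x̄ ± margin = 113 ± 2.1394
CI: (110.8606, 115.1394)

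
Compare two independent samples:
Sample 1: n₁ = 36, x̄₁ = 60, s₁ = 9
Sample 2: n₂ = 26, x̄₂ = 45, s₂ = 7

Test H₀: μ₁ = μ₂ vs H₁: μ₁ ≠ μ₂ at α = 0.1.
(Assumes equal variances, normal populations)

Answer: t = 7.0852, reject H₀

Derivation:
Pooled variance: s²_p = [35×9² + 25×7²]/(60) = 67.6667
s_p = 8.2260
SE = s_p×√(1/n₁ + 1/n₂) = 8.2260×√(1/36 + 1/26) = 2.1171
t = (x̄₁ - x̄₂)/SE = (60 - 45)/2.1171 = 7.0852
df = 60, t-critical = ±1.671
Decision: reject H₀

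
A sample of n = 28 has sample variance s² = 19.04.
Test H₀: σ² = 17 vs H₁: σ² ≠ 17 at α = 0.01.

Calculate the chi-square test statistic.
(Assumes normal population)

Answer: χ² = 30.2400, fail to reject H₀

Derivation:
df = n - 1 = 27
χ² = (n-1)s²/σ₀² = 27×19.04/17 = 30.2400
Critical values: χ²_{0.995,27} = 11.808, χ²_{0.005,27} = 49.645
Rejection region: χ² < 11.808 or χ² > 49.645
Decision: fail to reject H₀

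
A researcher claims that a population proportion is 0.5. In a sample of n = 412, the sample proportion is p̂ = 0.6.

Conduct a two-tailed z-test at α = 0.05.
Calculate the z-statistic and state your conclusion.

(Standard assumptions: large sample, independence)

H₀: p = 0.5, H₁: p ≠ 0.5
Standard error: SE = √(p₀(1-p₀)/n) = √(0.5×0.5/412) = 0.024633
z-statistic: z = (p̂ - p₀)/SE = (0.6 - 0.5)/0.024633 = 4.0596
Critical value: z_0.025 = ±1.960
p-value < 0.0001
Decision: reject H₀ at α = 0.05

Answer: z = 4.0596, reject H₀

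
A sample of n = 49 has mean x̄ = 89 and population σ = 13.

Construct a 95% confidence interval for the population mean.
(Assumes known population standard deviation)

Confidence level: 95%, α = 0.05
z_0.025 = 1.960
SE = σ/√n = 13/√49 = 1.8571
Margin of error = 1.960 × 1.8571 = 3.6399
CI: x̄ ± margin = 89 ± 3.6399
CI: (85.3601, 92.6399)

Answer: (85.3601, 92.6399)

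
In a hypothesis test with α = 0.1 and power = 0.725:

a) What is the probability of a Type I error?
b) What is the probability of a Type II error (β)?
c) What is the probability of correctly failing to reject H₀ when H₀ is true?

a) Type I error probability = α = 0.1
b) Power = P(reject H₀ | H₁ true) = 1 - β = 0.725, so Type II error probability = β = 1 - Power = 0.275
c) P(fail to reject H₀ | H₀ true) = 1 - α = 0.9

Answer: a) 0.1, b) 0.275, c) 0.9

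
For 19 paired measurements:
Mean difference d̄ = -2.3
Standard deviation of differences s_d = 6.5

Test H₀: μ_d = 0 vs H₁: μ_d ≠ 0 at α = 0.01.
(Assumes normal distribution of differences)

df = n - 1 = 18
SE = s_d/√n = 6.5/√19 = 1.4912
t = d̄/SE = -2.3/1.4912 = -1.5424
Critical value: t_{0.005,18} = ±2.878
p-value ≈ 0.1404
Decision: fail to reject H₀

Answer: t = -1.5424, fail to reject H₀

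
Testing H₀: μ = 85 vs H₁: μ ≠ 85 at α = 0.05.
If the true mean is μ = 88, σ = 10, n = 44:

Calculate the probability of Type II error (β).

SE = σ/√n = 10/√44 = 1.5076
Critical values: μ₀ ± z_0.025×SE = 85 ± 1.960×1.5076
Acceptance region: (82.0451, 87.9549)
Under H₁ (μ = 88): z_high = (87.9549 - 88)/1.5076 = -0.0299, z_low = (82.0451 - 88)/1.5076 = -3.9499
β = P(not reject | H₁) = Φ(-0.0299) - Φ(-3.9499) ≈ 0.4880

Answer: β ≈ 0.4880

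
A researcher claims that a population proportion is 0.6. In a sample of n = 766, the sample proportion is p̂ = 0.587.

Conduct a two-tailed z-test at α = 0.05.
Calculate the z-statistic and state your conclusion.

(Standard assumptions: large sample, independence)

Answer: z = -0.7344, fail to reject H₀

Derivation:
H₀: p = 0.6, H₁: p ≠ 0.6
Standard error: SE = √(p₀(1-p₀)/n) = √(0.6×0.4/766) = 0.017701
z-statistic: z = (p̂ - p₀)/SE = (0.587 - 0.6)/0.017701 = -0.7344
Critical value: z_0.025 = ±1.960
p-value = 0.4627
Decision: fail to reject H₀ at α = 0.05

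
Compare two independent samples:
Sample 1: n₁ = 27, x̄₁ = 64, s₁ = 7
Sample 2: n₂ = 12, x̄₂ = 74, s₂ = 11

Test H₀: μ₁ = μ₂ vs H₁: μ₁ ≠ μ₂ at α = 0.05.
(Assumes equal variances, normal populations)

Pooled variance: s²_p = [26×7² + 11×11²]/(37) = 70.4054
s_p = 8.3908
SE = s_p×√(1/n₁ + 1/n₂) = 8.3908×√(1/27 + 1/12) = 2.9111
t = (x̄₁ - x̄₂)/SE = (64 - 74)/2.9111 = -3.4351
df = 37, t-critical = ±2.026
Decision: reject H₀

Answer: t = -3.4351, reject H₀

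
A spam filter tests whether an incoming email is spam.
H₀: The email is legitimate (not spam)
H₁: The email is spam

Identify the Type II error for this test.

A Type I error (probability α) occurs when we reject a true H₀.
A Type II error (probability β) occurs when we fail to reject a false H₀.

Answer: Letting a spam email through to the inbox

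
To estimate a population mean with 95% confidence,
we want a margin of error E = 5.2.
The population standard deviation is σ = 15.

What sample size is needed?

Answer: n = 32

Derivation:
z_0.025 = 1.960
n = (z×σ/E)² = (1.960×15/5.2)²
n = 31.9660
Round up: n = 32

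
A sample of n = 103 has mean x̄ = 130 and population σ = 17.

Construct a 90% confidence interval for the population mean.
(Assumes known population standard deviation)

Confidence level: 90%, α = 0.1
z_0.05 = 1.645
SE = σ/√n = 17/√103 = 1.6751
Margin of error = 1.645 × 1.6751 = 2.7555
CI: x̄ ± margin = 130 ± 2.7555
CI: (127.2445, 132.7555)

Answer: (127.2445, 132.7555)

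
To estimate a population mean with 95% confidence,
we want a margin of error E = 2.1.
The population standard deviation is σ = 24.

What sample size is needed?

Answer: n = 502

Derivation:
z_0.025 = 1.960
n = (z×σ/E)² = (1.960×24/2.1)²
n = 501.7600
Round up: n = 502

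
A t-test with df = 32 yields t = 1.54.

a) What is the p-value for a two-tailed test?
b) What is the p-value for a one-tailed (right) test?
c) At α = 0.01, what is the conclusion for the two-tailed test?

Answer: a) 0.1334, b) 0.0667, c) fail to reject H₀

Derivation:
Using t-distribution with df = 32:
a) Two-tailed: p = 2×P(T > 1.54) = 0.1334
b) One-tailed: p = P(T > 1.54) = 0.0667
c) 0.1334 ≥ 0.01, fail to reject H₀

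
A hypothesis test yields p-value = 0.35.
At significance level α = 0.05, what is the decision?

Answer: fail to reject H₀

Derivation:
Compare p-value to α:
0.35 ≥ 0.05
Decision: fail to reject H₀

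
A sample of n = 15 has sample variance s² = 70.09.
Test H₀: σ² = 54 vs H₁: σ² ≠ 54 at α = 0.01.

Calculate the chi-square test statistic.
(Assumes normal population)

df = n - 1 = 14
χ² = (n-1)s²/σ₀² = 14×70.09/54 = 18.1715
Critical values: χ²_{0.995,14} = 4.075, χ²_{0.005,14} = 31.319
Rejection region: χ² < 4.075 or χ² > 31.319
Decision: fail to reject H₀

Answer: χ² = 18.1715, fail to reject H₀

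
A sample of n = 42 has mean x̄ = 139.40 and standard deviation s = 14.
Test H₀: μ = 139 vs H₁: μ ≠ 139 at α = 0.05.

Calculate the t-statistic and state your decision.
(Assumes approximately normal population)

df = n - 1 = 41
SE = s/√n = 14/√42 = 2.1602
t = (x̄ - μ₀)/SE = (139.40 - 139)/2.1602 = 0.1852
Critical value: t_{0.025,41} = ±2.020
p-value ≈ 0.8540
Decision: fail to reject H₀

Answer: t = 0.1852, fail to reject H₀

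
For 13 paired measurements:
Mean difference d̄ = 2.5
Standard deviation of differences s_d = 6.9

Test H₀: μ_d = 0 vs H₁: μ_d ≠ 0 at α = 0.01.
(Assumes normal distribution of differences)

df = n - 1 = 12
SE = s_d/√n = 6.9/√13 = 1.9137
t = d̄/SE = 2.5/1.9137 = 1.3064
Critical value: t_{0.005,12} = ±3.055
p-value ≈ 0.2159
Decision: fail to reject H₀

Answer: t = 1.3064, fail to reject H₀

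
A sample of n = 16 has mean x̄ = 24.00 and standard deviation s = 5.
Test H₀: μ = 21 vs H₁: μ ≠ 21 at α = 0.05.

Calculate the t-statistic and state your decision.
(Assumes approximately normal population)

df = n - 1 = 15
SE = s/√n = 5/√16 = 1.2500
t = (x̄ - μ₀)/SE = (24.00 - 21)/1.2500 = 2.4000
Critical value: t_{0.025,15} = ±2.131
p-value ≈ 0.0298
Decision: reject H₀

Answer: t = 2.4000, reject H₀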